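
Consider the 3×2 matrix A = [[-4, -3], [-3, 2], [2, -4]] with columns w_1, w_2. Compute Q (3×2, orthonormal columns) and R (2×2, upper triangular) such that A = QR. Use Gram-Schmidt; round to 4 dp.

w_1 = (-4, -3, 2); ‖w_1‖ = 5.3852, so q_1 = (-0.7428, -0.5571, 0.3714).
q_1·w_2 = (-0.7428)·(-3) + (-0.5571)·2 + 0.3714·(-4) = -0.3714.
u_2 = w_2 + 0.3714·q_1 = (-3.2759, 1.7931, -3.8621).
‖u_2‖ = 5.3723, so q_2 = (-0.6098, 0.3338, -0.7189).

Q = [[-0.7428, -0.6098], [-0.5571, 0.3338], [0.3714, -0.7189]], R = [[5.3852, -0.3714], [0.0000, 5.3723]]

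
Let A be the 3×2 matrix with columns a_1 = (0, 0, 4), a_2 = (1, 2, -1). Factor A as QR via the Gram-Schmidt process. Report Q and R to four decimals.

q_1 = a_1/‖a_1‖ = (0, 0, 4)/4.0000 = (0.0000, 0.0000, 1.0000).
r_{12} = q_1·a_2 = -1.0000.
u_2 = a_2 + 1.0000·q_1 = (1.0000, 2.0000, 0.0000).
‖u_2‖ = 2.2361, so q_2 = (0.4472, 0.8944, 0.0000).

Q = [[0.0000, 0.4472], [0.0000, 0.8944], [1.0000, 0.0000]], R = [[4.0000, -1.0000], [0.0000, 2.2361]]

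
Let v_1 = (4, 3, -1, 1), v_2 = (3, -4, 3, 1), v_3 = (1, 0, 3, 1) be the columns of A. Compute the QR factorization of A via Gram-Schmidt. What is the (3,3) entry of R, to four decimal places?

r_{33} = 2.4273

v_1 = (4, 3, -1, 1); ‖v_1‖ = 5.1962, so q_1 = (0.7698, 0.5774, -0.1925, 0.1925).
q_1·v_2 = 0.7698·3 + 0.5774·(-4) + (-0.1925)·3 + 0.1925·1 = -0.3849.
u_2 = v_2 + 0.3849·q_1 = (3.2963, -3.7778, 2.9259, 1.0741).
‖u_2‖ = 5.9035, so q_2 = (0.5584, -0.6399, 0.4956, 0.1819).
q_1·v_3 = 0.7698·1 + 0.5774·0 + (-0.1925)·3 + 0.1925·1 = 0.3849; q_2·v_3 = 0.5584·1 + (-0.6399)·0 + 0.4956·3 + 0.1819·1 = 2.2272.
u_3 = v_3 − 0.3849·q_1 − 2.2272·q_2 = (-0.5399, 1.2030, 1.9702, 0.5207).
r_{33} = ‖u_3‖ = 2.4273.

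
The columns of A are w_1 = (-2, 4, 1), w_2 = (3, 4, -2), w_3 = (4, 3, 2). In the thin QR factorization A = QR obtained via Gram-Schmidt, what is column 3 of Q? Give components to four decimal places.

e_1 = w_1/‖w_1‖ = (-2, 4, 1)/4.5826 = (-0.4364, 0.8729, 0.2182).
r_{12} = e_1·w_2 = 1.7457.
u_2 = w_2 − 1.7457·e_1 = (3.7619, 2.4762, -2.3810).
‖u_2‖ = 5.0943, so e_2 = (0.7384, 0.4861, -0.4674).
r_{13} = e_1·w_3 = 1.3093; r_{23} = e_2·w_3 = 3.4772.
u_3 = w_3 − 1.3093·e_1 − 3.4772·e_2 = (2.0037, 0.1670, 3.3394).
‖u_3‖ = 3.8980, so e_3 = (0.5140, 0.0428, 0.8567).

e_3 = (0.5140, 0.0428, 0.8567)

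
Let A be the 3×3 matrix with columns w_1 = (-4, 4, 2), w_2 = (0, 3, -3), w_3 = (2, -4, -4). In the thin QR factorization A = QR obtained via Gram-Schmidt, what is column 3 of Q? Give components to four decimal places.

e_3 = (-0.7276, -0.4851, -0.4851)

w_1 = (-4, 4, 2); ‖w_1‖ = 6.0000, so e_1 = (-0.6667, 0.6667, 0.3333).
e_1·w_2 = (-0.6667)·0 + 0.6667·3 + 0.3333·(-3) = 1.0000.
u_2 = w_2 − 1.0000·e_1 = (0.6667, 2.3333, -3.3333).
‖u_2‖ = 4.1231, so e_2 = (0.1617, 0.5659, -0.8085).
e_1·w_3 = (-0.6667)·2 + 0.6667·(-4) + 0.3333·(-4) = -5.3333; e_2·w_3 = 0.1617·2 + 0.5659·(-4) + (-0.8085)·(-4) = 1.2935.
u_3 = w_3 + 5.3333·e_1 − 1.2935·e_2 = (-1.7647, -1.1765, -1.1765).
‖u_3‖ = 2.4254, so e_3 = (-0.7276, -0.4851, -0.4851).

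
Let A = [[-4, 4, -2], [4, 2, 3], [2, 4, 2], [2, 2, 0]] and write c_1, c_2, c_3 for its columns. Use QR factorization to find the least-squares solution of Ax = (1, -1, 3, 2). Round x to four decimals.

x = (0.4778, 0.5222, -0.8000)

c_1 = (-4, 4, 2, 2); ‖c_1‖ = 6.3246, so q_1 = (-0.6325, 0.6325, 0.3162, 0.3162).
q_1·c_2 = (-0.6325)·4 + 0.6325·2 + 0.3162·4 + 0.3162·2 = 0.6325.
u_2 = c_2 − 0.6325·q_1 = (4.4000, 1.6000, 3.8000, 1.8000).
‖u_2‖ = 6.2929, so q_2 = (0.6992, 0.2543, 0.6039, 0.2860).
q_1·c_3 = (-0.6325)·(-2) + 0.6325·3 + 0.3162·2 + 0.3162·0 = 3.7947; q_2·c_3 = 0.6992·(-2) + 0.2543·3 + 0.6039·2 + 0.2860·0 = 0.5721.
u_3 = c_3 − 3.7947·q_1 − 0.5721·q_2 = (0.0000, 0.4545, 0.4545, -1.3636).
‖u_3‖ = 1.5076, so q_3 = (0.0000, 0.3015, 0.3015, -0.9045).
Qᵀb = (0.3162, 2.8286, -1.2060).
Back-substitute: x_3 = -1.2060/1.5076 = -0.8000.
x_2 = (2.8286 − 0.5721·(-0.8000))/6.2929 = 0.5222.
x_1 = (0.3162 − 0.6325·0.5222 − 3.7947·(-0.8000))/6.3246 = 0.4778.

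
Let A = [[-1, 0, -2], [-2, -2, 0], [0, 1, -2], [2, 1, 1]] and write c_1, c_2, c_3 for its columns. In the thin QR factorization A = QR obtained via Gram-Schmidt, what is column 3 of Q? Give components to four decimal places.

e_1 = c_1/‖c_1‖ = (-1, -2, 0, 2)/3.0000 = (-0.3333, -0.6667, 0.0000, 0.6667).
r_{12} = e_1·c_2 = 2.0000.
u_2 = c_2 − 2.0000·e_1 = (0.6667, -0.6667, 1.0000, -0.3333).
‖u_2‖ = 1.4142, so e_2 = (0.4714, -0.4714, 0.7071, -0.2357).
r_{13} = e_1·c_3 = 1.3333; r_{23} = e_2·c_3 = -2.5927.
u_3 = c_3 − 1.3333·e_1 + 2.5927·e_2 = (-0.3333, -0.3333, -0.1667, -0.5000).
‖u_3‖ = 0.7071, so e_3 = (-0.4714, -0.4714, -0.2357, -0.7071).

e_3 = (-0.4714, -0.4714, -0.2357, -0.7071)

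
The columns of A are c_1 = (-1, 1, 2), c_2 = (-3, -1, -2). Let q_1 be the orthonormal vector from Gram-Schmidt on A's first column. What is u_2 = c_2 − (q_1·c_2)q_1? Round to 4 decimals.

c_1 = (-1, 1, 2); ‖c_1‖ = 2.4495, so q_1 = (-0.4082, 0.4082, 0.8165).
q_1·c_2 = (-0.4082)·(-3) + 0.4082·(-1) + 0.8165·(-2) = -0.8165.
u_2 = c_2 + 0.8165·q_1 = (-3.3333, -0.6667, -1.3333).

u_2 = (-3.3333, -0.6667, -1.3333)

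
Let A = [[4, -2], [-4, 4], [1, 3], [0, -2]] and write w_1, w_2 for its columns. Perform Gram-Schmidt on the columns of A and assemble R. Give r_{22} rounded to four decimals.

r_{22} = 4.4313

w_1 = (4, -4, 1, 0); ‖w_1‖ = 5.7446, so q_1 = (0.6963, -0.6963, 0.1741, 0.0000).
q_1·w_2 = 0.6963·(-2) + (-0.6963)·4 + 0.1741·3 + 0.0000·(-2) = -3.6556.
u_2 = w_2 + 3.6556·q_1 = (0.5455, 1.4545, 3.6364, -2.0000).
r_{22} = ‖u_2‖ = 4.4313.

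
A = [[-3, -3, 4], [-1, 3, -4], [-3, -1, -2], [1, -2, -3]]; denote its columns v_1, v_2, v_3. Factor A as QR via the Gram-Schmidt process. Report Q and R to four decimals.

v_1 = (-3, -1, -3, 1); ‖v_1‖ = 4.4721, so q_1 = (-0.6708, -0.2236, -0.6708, 0.2236).
q_1·v_2 = (-0.6708)·(-3) + (-0.2236)·3 + (-0.6708)·(-1) + 0.2236·(-2) = 1.5652.
u_2 = v_2 − 1.5652·q_1 = (-1.9500, 3.3500, 0.0500, -2.3500).
‖u_2‖ = 4.5332, so q_2 = (-0.4302, 0.7390, 0.0110, -0.5184).
q_1·v_3 = (-0.6708)·4 + (-0.2236)·(-4) + (-0.6708)·(-2) + 0.2236·(-3) = -1.1180; q_2·v_3 = (-0.4302)·4 + 0.7390·(-4) + 0.0110·(-2) + (-0.5184)·(-3) = -3.1435.
u_3 = v_3 + 1.1180·q_1 + 3.1435·q_2 = (1.8978, -1.9270, -2.7153, -4.3796).
‖u_3‖ = 5.8197, so q_3 = (0.3261, -0.3311, -0.4666, -0.7525).

Q = [[-0.6708, -0.4302, 0.3261], [-0.2236, 0.7390, -0.3311], [-0.6708, 0.0110, -0.4666], [0.2236, -0.5184, -0.7525]], R = [[4.4721, 1.5652, -1.1180], [0.0000, 4.5332, -3.1435], [0.0000, 0.0000, 5.8197]]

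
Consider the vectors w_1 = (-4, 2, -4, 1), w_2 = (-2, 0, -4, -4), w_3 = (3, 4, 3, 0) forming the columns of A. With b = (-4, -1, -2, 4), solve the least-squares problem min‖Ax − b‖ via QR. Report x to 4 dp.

w_1 = (-4, 2, -4, 1); ‖w_1‖ = 6.0828, so e_1 = (-0.6576, 0.3288, -0.6576, 0.1644).
e_1·w_2 = (-0.6576)·(-2) + 0.3288·0 + (-0.6576)·(-4) + 0.1644·(-4) = 3.2880.
u_2 = w_2 − 3.2880·e_1 = (0.1622, -1.0811, -1.8378, -4.5405).
‖u_2‖ = 5.0189, so e_2 = (0.0323, -0.2154, -0.3662, -0.9047).
e_1·w_3 = (-0.6576)·3 + 0.3288·4 + (-0.6576)·3 + 0.1644·0 = -2.6304; e_2·w_3 = 0.0323·3 + (-0.2154)·4 + (-0.3662)·3 + (-0.9047)·0 = -1.8632.
u_3 = w_3 + 2.6304·e_1 + 1.8632·e_2 = (1.3305, 4.4635, 0.5880, -1.2532).
‖u_3‖ = 4.8590, so e_3 = (0.2738, 0.9186, 0.1210, -0.2579).
Qᵀb = (4.2744, -2.8002, -3.2876).
Back-substitute: x_3 = -3.2876/4.8590 = -0.6766.
x_2 = (-2.8002 + 1.8632·(-0.6766))/5.0189 = -0.8091.
x_1 = (4.2744 − 3.2880·(-0.8091) + 2.6304·(-0.6766))/6.0828 = 0.8475.

x = (0.8475, -0.8091, -0.6766)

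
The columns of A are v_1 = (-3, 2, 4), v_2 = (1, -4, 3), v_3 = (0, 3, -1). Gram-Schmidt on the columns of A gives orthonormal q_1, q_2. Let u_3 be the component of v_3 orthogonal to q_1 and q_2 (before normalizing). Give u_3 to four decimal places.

u_3 = (0.8473, 0.5007, 0.3851)

v_1 = (-3, 2, 4); ‖v_1‖ = 5.3852, so q_1 = (-0.5571, 0.3714, 0.7428).
q_1·v_2 = (-0.5571)·1 + 0.3714·(-4) + 0.7428·3 = 0.1857.
u_2 = v_2 − 0.1857·q_1 = (1.1034, -4.0690, 2.8621).
‖u_2‖ = 5.0956, so q_2 = (0.2165, -0.7985, 0.5617).
q_1·v_3 = (-0.5571)·0 + 0.3714·3 + 0.7428·(-1) = 0.3714; q_2·v_3 = 0.2165·0 + (-0.7985)·3 + 0.5617·(-1) = -2.9572.
u_3 = v_3 − 0.3714·q_1 + 2.9572·q_2 = (0.8473, 0.5007, 0.3851).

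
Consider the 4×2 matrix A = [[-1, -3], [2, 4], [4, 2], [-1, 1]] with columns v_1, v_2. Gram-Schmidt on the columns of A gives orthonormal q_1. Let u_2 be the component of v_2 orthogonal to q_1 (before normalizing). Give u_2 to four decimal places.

q_1 = v_1/‖v_1‖ = (-1, 2, 4, -1)/4.6904 = (-0.2132, 0.4264, 0.8528, -0.2132).
r_{12} = q_1·v_2 = 3.8376.
u_2 = v_2 − 3.8376·q_1 = (-2.1818, 2.3636, -1.2727, 1.8182).

u_2 = (-2.1818, 2.3636, -1.2727, 1.8182)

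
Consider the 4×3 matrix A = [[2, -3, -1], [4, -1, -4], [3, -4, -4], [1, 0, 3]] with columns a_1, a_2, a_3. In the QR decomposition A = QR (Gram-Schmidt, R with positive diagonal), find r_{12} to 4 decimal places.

r_{12} = -4.0166

a_1 = (2, 4, 3, 1); ‖a_1‖ = 5.4772, so q_1 = (0.3651, 0.7303, 0.5477, 0.1826).
r_{12} = q_1·a_2 = -4.0166.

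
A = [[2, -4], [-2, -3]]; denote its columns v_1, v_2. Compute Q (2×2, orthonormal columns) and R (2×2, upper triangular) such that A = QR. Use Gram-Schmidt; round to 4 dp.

Q = [[0.7071, -0.7071], [-0.7071, -0.7071]], R = [[2.8284, -0.7071], [0.0000, 4.9497]]

v_1 = (2, -2); ‖v_1‖ = 2.8284, so q_1 = (0.7071, -0.7071).
q_1·v_2 = 0.7071·(-4) + (-0.7071)·(-3) = -0.7071.
u_2 = v_2 + 0.7071·q_1 = (-3.5000, -3.5000).
‖u_2‖ = 4.9497, so q_2 = (-0.7071, -0.7071).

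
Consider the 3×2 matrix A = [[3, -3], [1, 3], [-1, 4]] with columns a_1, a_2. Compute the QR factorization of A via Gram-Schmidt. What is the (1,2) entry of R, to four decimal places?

r_{12} = -3.0151

a_1 = (3, 1, -1); ‖a_1‖ = 3.3166, so q_1 = (0.9045, 0.3015, -0.3015).
r_{12} = q_1·a_2 = -3.0151.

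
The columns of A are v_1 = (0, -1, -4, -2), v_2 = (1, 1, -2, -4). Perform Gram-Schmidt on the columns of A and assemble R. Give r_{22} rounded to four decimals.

v_1 = (0, -1, -4, -2); ‖v_1‖ = 4.5826, so q_1 = (0.0000, -0.2182, -0.8729, -0.4364).
q_1·v_2 = 0.0000·1 + (-0.2182)·1 + (-0.8729)·(-2) + (-0.4364)·(-4) = 3.2733.
u_2 = v_2 − 3.2733·q_1 = (1.0000, 1.7143, 0.8571, -2.5714).
r_{22} = ‖u_2‖ = 3.3594.

r_{22} = 3.3594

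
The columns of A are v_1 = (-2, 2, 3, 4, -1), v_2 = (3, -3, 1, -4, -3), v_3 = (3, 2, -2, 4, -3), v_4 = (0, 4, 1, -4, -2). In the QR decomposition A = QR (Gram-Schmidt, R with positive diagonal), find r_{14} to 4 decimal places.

r_{14} = -0.5145

v_1 = (-2, 2, 3, 4, -1); ‖v_1‖ = 5.8310, so q_1 = (-0.3430, 0.3430, 0.5145, 0.6860, -0.1715).
r_{14} = q_1·v_4 = -0.5145.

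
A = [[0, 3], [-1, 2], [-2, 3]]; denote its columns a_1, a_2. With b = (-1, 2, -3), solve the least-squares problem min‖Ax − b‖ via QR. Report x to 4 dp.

x = (0.5217, -0.1739)

q_1 = a_1/‖a_1‖ = (0, -1, -2)/2.2361 = (0.0000, -0.4472, -0.8944).
r_{12} = q_1·a_2 = -3.5777.
u_2 = a_2 + 3.5777·q_1 = (3.0000, 0.4000, -0.2000).
‖u_2‖ = 3.0332, so q_2 = (0.9891, 0.1319, -0.0659).
Qᵀb = (1.7889, -0.5275).
Back-substitute: x_2 = -0.5275/3.0332 = -0.1739.
x_1 = (1.7889 + 3.5777·(-0.1739))/2.2361 = 0.5217.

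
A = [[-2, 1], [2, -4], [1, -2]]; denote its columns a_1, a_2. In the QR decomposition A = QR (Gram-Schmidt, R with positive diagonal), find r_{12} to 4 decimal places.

r_{12} = -4.0000

a_1 = (-2, 2, 1); ‖a_1‖ = 3.0000, so q_1 = (-0.6667, 0.6667, 0.3333).
r_{12} = q_1·a_2 = -4.0000.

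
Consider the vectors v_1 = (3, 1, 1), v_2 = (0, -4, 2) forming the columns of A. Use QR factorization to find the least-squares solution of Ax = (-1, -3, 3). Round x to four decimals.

x = (-0.1111, 0.8889)

v_1 = (3, 1, 1); ‖v_1‖ = 3.3166, so q_1 = (0.9045, 0.3015, 0.3015).
q_1·v_2 = 0.9045·0 + 0.3015·(-4) + 0.3015·2 = -0.6030.
u_2 = v_2 + 0.6030·q_1 = (0.5455, -3.8182, 2.1818).
‖u_2‖ = 4.4313, so q_2 = (0.1231, -0.8616, 0.4924).
Qᵀb = (-0.9045, 3.9389).
Back-substitute: x_2 = 3.9389/4.4313 = 0.8889.
x_1 = (-0.9045 + 0.6030·0.8889)/3.3166 = -0.1111.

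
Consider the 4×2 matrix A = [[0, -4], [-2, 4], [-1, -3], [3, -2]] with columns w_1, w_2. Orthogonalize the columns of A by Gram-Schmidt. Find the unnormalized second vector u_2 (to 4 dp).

w_1 = (0, -2, -1, 3); ‖w_1‖ = 3.7417, so q_1 = (0.0000, -0.5345, -0.2673, 0.8018).
q_1·w_2 = 0.0000·(-4) + (-0.5345)·4 + (-0.2673)·(-3) + 0.8018·(-2) = -2.9399.
u_2 = w_2 + 2.9399·q_1 = (-4.0000, 2.4286, -3.7857, 0.3571).

u_2 = (-4.0000, 2.4286, -3.7857, 0.3571)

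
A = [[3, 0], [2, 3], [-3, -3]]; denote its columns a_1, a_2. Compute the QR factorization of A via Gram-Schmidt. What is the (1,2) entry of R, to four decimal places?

a_1 = (3, 2, -3); ‖a_1‖ = 4.6904, so e_1 = (0.6396, 0.4264, -0.6396).
r_{12} = e_1·a_2 = 3.1980.

r_{12} = 3.1980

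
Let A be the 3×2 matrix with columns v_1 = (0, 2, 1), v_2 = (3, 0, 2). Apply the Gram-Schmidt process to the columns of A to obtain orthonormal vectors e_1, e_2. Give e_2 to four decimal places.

v_1 = (0, 2, 1); ‖v_1‖ = 2.2361, so e_1 = (0.0000, 0.8944, 0.4472).
e_1·v_2 = 0.0000·3 + 0.8944·0 + 0.4472·2 = 0.8944.
u_2 = v_2 − 0.8944·e_1 = (3.0000, -0.8000, 1.6000).
‖u_2‖ = 3.4928, so e_2 = (0.8589, -0.2290, 0.4581).

e_2 = (0.8589, -0.2290, 0.4581)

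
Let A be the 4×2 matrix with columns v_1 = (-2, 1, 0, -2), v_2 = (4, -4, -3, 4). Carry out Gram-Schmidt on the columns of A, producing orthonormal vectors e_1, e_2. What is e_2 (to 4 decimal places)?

e_1 = v_1/‖v_1‖ = (-2, 1, 0, -2)/3.0000 = (-0.6667, 0.3333, 0.0000, -0.6667).
r_{12} = e_1·v_2 = -6.6667.
u_2 = v_2 + 6.6667·e_1 = (-0.4444, -1.7778, -3.0000, -0.4444).
‖u_2‖ = 3.5434, so e_2 = (-0.1254, -0.5017, -0.8466, -0.1254).

e_2 = (-0.1254, -0.5017, -0.8466, -0.1254)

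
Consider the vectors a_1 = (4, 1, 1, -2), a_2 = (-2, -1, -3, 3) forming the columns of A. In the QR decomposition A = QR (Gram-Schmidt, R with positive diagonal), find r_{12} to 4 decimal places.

a_1 = (4, 1, 1, -2); ‖a_1‖ = 4.6904, so q_1 = (0.8528, 0.2132, 0.2132, -0.4264).
r_{12} = q_1·a_2 = -3.8376.

r_{12} = -3.8376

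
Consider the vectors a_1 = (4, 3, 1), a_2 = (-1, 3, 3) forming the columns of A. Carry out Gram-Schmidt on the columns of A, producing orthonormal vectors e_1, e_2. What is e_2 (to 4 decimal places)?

e_2 = (-0.5485, 0.5107, 0.6620)

a_1 = (4, 3, 1); ‖a_1‖ = 5.0990, so e_1 = (0.7845, 0.5883, 0.1961).
e_1·a_2 = 0.7845·(-1) + 0.5883·3 + 0.1961·3 = 1.5689.
u_2 = a_2 − 1.5689·e_1 = (-2.2308, 2.0769, 2.6923).
‖u_2‖ = 4.0668, so e_2 = (-0.5485, 0.5107, 0.6620).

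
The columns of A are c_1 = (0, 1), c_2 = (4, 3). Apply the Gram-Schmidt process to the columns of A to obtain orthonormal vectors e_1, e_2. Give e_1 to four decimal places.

e_1 = c_1/‖c_1‖ = (0, 1)/1.0000 = (0.0000, 1.0000).

e_1 = (0.0000, 1.0000)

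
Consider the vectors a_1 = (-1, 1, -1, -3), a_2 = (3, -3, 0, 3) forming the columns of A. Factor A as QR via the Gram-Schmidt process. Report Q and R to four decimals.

Q = [[-0.2887, 0.6093], [0.2887, -0.6093], [-0.2887, -0.4352], [-0.8660, -0.2611]], R = [[3.4641, -4.3301], [0.0000, 2.8723]]

a_1 = (-1, 1, -1, -3); ‖a_1‖ = 3.4641, so q_1 = (-0.2887, 0.2887, -0.2887, -0.8660).
q_1·a_2 = (-0.2887)·3 + 0.2887·(-3) + (-0.2887)·0 + (-0.8660)·3 = -4.3301.
u_2 = a_2 + 4.3301·q_1 = (1.7500, -1.7500, -1.2500, -0.7500).
‖u_2‖ = 2.8723, so q_2 = (0.6093, -0.6093, -0.4352, -0.2611).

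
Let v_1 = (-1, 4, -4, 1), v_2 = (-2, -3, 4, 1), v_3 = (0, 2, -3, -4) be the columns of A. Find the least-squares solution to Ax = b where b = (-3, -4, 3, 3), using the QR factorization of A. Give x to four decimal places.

x = (0.3633, 1.1775, -0.3072)

v_1 = (-1, 4, -4, 1); ‖v_1‖ = 5.8310, so e_1 = (-0.1715, 0.6860, -0.6860, 0.1715).
e_1·v_2 = (-0.1715)·(-2) + 0.6860·(-3) + (-0.6860)·4 + 0.1715·1 = -4.2875.
u_2 = v_2 + 4.2875·e_1 = (-2.7353, -0.0588, 1.0588, 1.7353).
‖u_2‖ = 3.4085, so e_2 = (-0.8025, -0.0173, 0.3106, 0.5091).
e_1·v_3 = (-0.1715)·0 + 0.6860·2 + (-0.6860)·(-3) + 0.1715·(-4) = 2.7440; e_2·v_3 = (-0.8025)·0 + (-0.0173)·2 + 0.3106·(-3) + 0.5091·(-4) = -3.0029.
u_3 = v_3 − 2.7440·e_1 + 3.0029·e_2 = (-1.9392, 0.0658, -0.1848, -2.9418).
‖u_3‖ = 3.5289, so e_3 = (-0.5495, 0.0187, -0.0524, -0.8336).
Qᵀb = (-3.7730, 4.9358, -1.0840).
Back-substitute: x_3 = -1.0840/3.5289 = -0.3072.
x_2 = (4.9358 + 3.0029·(-0.3072))/3.4085 = 1.1775.
x_1 = (-3.7730 + 4.2875·1.1775 − 2.7440·(-0.3072))/5.8310 = 0.3633.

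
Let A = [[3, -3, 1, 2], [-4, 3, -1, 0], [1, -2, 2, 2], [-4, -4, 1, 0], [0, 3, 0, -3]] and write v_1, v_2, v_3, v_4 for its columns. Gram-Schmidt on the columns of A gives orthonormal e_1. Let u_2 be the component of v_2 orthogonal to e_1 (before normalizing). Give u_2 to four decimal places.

e_1 = v_1/‖v_1‖ = (3, -4, 1, -4, 0)/6.4807 = (0.4629, -0.6172, 0.1543, -0.6172, 0.0000).
r_{12} = e_1·v_2 = -1.0801.
u_2 = v_2 + 1.0801·e_1 = (-2.5000, 2.3333, -1.8333, -4.6667, 3.0000).

u_2 = (-2.5000, 2.3333, -1.8333, -4.6667, 3.0000)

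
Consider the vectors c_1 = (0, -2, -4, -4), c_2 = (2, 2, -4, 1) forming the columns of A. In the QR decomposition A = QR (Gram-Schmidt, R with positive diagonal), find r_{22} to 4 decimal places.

c_1 = (0, -2, -4, -4); ‖c_1‖ = 6.0000, so e_1 = (0.0000, -0.3333, -0.6667, -0.6667).
e_1·c_2 = 0.0000·2 + (-0.3333)·2 + (-0.6667)·(-4) + (-0.6667)·1 = 1.3333.
u_2 = c_2 − 1.3333·e_1 = (2.0000, 2.4444, -3.1111, 1.8889).
r_{22} = ‖u_2‖ = 4.8189.

r_{22} = 4.8189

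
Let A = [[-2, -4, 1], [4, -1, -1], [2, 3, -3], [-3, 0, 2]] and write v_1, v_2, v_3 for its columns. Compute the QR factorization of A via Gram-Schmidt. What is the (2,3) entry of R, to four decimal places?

v_1 = (-2, 4, 2, -3); ‖v_1‖ = 5.7446, so e_1 = (-0.3482, 0.6963, 0.3482, -0.5222).
e_1·v_2 = (-0.3482)·(-4) + 0.6963·(-1) + 0.3482·3 + (-0.5222)·0 = 1.7408.
u_2 = v_2 − 1.7408·e_1 = (-3.3939, -2.2121, 2.3939, 0.9091).
‖u_2‖ = 4.7927, so e_2 = (-0.7082, -0.4616, 0.4995, 0.1897).
r_{23} = e_2·v_3 = -1.3657.

r_{23} = -1.3657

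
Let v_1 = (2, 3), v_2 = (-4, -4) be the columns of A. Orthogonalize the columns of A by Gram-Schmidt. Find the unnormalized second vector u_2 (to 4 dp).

u_2 = (-0.9231, 0.6154)

v_1 = (2, 3); ‖v_1‖ = 3.6056, so q_1 = (0.5547, 0.8321).
q_1·v_2 = 0.5547·(-4) + 0.8321·(-4) = -5.5470.
u_2 = v_2 + 5.5470·q_1 = (-0.9231, 0.6154).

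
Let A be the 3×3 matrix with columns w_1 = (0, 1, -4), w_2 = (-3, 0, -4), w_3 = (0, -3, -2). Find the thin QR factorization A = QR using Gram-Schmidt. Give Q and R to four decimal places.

Q = [[0.0000, -0.9515, 0.3077], [0.2425, -0.2985, -0.9231], [-0.9701, -0.0746, -0.2308]], R = [[4.1231, 3.8806, 1.2127], [0.0000, 3.1530, 1.0448], [0.0000, 0.0000, 3.2308]]

q_1 = w_1/‖w_1‖ = (0, 1, -4)/4.1231 = (0.0000, 0.2425, -0.9701).
r_{12} = q_1·w_2 = 3.8806.
u_2 = w_2 − 3.8806·q_1 = (-3.0000, -0.9412, -0.2353).
‖u_2‖ = 3.1530, so q_2 = (-0.9515, -0.2985, -0.0746).
r_{13} = q_1·w_3 = 1.2127; r_{23} = q_2·w_3 = 1.0448.
u_3 = w_3 − 1.2127·q_1 − 1.0448·q_2 = (0.9941, -2.9822, -0.7456).
‖u_3‖ = 3.2308, so q_3 = (0.3077, -0.9231, -0.2308).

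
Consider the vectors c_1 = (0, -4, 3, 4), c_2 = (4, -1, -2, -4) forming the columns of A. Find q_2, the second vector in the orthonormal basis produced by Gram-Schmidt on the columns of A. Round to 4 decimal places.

c_1 = (0, -4, 3, 4); ‖c_1‖ = 6.4031, so q_1 = (0.0000, -0.6247, 0.4685, 0.6247).
q_1·c_2 = 0.0000·4 + (-0.6247)·(-1) + 0.4685·(-2) + 0.6247·(-4) = -2.8111.
u_2 = c_2 + 2.8111·q_1 = (4.0000, -2.7561, -0.6829, -2.2439).
‖u_2‖ = 5.3942, so q_2 = (0.7415, -0.5109, -0.1266, -0.4160).

q_2 = (0.7415, -0.5109, -0.1266, -0.4160)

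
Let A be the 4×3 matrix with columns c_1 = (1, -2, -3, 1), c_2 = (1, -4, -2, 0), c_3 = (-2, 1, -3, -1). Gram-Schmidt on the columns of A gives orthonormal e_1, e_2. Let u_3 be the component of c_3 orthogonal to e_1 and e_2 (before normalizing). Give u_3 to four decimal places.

e_1 = c_1/‖c_1‖ = (1, -2, -3, 1)/3.8730 = (0.2582, -0.5164, -0.7746, 0.2582).
r_{12} = e_1·c_2 = 3.8730.
u_2 = c_2 − 3.8730·e_1 = (0.0000, -2.0000, 1.0000, -1.0000).
‖u_2‖ = 2.4495, so e_2 = (0.0000, -0.8165, 0.4082, -0.4082).
r_{13} = e_1·c_3 = 1.0328; r_{23} = e_2·c_3 = -1.6330.
u_3 = c_3 − 1.0328·e_1 + 1.6330·e_2 = (-2.2667, 0.2000, -1.5333, -1.9333).

u_3 = (-2.2667, 0.2000, -1.5333, -1.9333)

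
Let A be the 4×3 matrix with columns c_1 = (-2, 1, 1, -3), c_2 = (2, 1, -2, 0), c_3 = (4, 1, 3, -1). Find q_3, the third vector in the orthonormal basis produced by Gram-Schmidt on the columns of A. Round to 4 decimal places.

q_3 = (0.6637, 0.1142, 0.7208, -0.1641)

c_1 = (-2, 1, 1, -3); ‖c_1‖ = 3.8730, so q_1 = (-0.5164, 0.2582, 0.2582, -0.7746).
q_1·c_2 = (-0.5164)·2 + 0.2582·1 + 0.2582·(-2) + (-0.7746)·0 = -1.2910.
u_2 = c_2 + 1.2910·q_1 = (1.3333, 1.3333, -1.6667, -1.0000).
‖u_2‖ = 2.7080, so q_2 = (0.4924, 0.4924, -0.6155, -0.3693).
q_1·c_3 = (-0.5164)·4 + 0.2582·1 + 0.2582·3 + (-0.7746)·(-1) = -0.2582; q_2·c_3 = 0.4924·4 + 0.4924·1 + (-0.6155)·3 + (-0.3693)·(-1) = 0.9847.
u_3 = c_3 + 0.2582·q_1 − 0.9847·q_2 = (3.3818, 0.5818, 3.6727, -0.8364).
‖u_3‖ = 5.0955, so q_3 = (0.6637, 0.1142, 0.7208, -0.1641).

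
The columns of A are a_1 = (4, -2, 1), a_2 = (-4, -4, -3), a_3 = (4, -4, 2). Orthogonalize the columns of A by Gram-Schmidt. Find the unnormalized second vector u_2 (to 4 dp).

a_1 = (4, -2, 1); ‖a_1‖ = 4.5826, so q_1 = (0.8729, -0.4364, 0.2182).
q_1·a_2 = 0.8729·(-4) + (-0.4364)·(-4) + 0.2182·(-3) = -2.4004.
u_2 = a_2 + 2.4004·q_1 = (-1.9048, -5.0476, -2.4762).

u_2 = (-1.9048, -5.0476, -2.4762)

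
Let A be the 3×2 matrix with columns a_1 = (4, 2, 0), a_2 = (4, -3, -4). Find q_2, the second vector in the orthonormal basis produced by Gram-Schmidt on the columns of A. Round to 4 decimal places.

q_2 = (0.3333, -0.6667, -0.6667)

q_1 = a_1/‖a_1‖ = (4, 2, 0)/4.4721 = (0.8944, 0.4472, 0.0000).
r_{12} = q_1·a_2 = 2.2361.
u_2 = a_2 − 2.2361·q_1 = (2.0000, -4.0000, -4.0000).
‖u_2‖ = 6.0000, so q_2 = (0.3333, -0.6667, -0.6667).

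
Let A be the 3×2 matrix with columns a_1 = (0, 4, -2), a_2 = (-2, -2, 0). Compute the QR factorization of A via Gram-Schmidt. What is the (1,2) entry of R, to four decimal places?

a_1 = (0, 4, -2); ‖a_1‖ = 4.4721, so q_1 = (0.0000, 0.8944, -0.4472).
r_{12} = q_1·a_2 = -1.7889.

r_{12} = -1.7889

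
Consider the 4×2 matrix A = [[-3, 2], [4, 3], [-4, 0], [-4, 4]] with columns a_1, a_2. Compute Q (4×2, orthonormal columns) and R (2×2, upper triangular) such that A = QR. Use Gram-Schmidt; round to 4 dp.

q_1 = a_1/‖a_1‖ = (-3, 4, -4, -4)/7.5498 = (-0.3974, 0.5298, -0.5298, -0.5298).
r_{12} = q_1·a_2 = -1.3245.
u_2 = a_2 + 1.3245·q_1 = (1.4737, 3.7018, -0.7018, 3.2982).
‖u_2‖ = 5.2197, so q_2 = (0.2823, 0.7092, -0.1344, 0.6319).

Q = [[-0.3974, 0.2823], [0.5298, 0.7092], [-0.5298, -0.1344], [-0.5298, 0.6319]], R = [[7.5498, -1.3245], [0.0000, 5.2197]]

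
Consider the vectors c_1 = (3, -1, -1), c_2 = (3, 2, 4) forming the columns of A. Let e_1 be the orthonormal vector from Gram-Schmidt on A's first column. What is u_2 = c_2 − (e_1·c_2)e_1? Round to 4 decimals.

c_1 = (3, -1, -1); ‖c_1‖ = 3.3166, so e_1 = (0.9045, -0.3015, -0.3015).
e_1·c_2 = 0.9045·3 + (-0.3015)·2 + (-0.3015)·4 = 0.9045.
u_2 = c_2 − 0.9045·e_1 = (2.1818, 2.2727, 4.2727).

u_2 = (2.1818, 2.2727, 4.2727)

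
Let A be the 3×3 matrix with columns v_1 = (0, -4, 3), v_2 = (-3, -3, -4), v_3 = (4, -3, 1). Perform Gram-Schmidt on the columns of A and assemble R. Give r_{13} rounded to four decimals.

v_1 = (0, -4, 3); ‖v_1‖ = 5.0000, so e_1 = (0.0000, -0.8000, 0.6000).
r_{13} = e_1·v_3 = 3.0000.

r_{13} = 3.0000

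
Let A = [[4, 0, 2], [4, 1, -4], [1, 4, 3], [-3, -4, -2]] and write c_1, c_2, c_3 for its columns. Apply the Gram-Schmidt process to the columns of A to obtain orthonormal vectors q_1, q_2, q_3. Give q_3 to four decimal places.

q_3 = (0.6640, -0.7338, 0.1356, -0.0479)

q_1 = c_1/‖c_1‖ = (4, 4, 1, -3)/6.4807 = (0.6172, 0.6172, 0.1543, -0.4629).
r_{12} = q_1·c_2 = 3.0861.
u_2 = c_2 − 3.0861·q_1 = (-1.9048, -0.9048, 3.5238, -2.5714).
‖u_2‖ = 4.8452, so q_2 = (-0.3931, -0.1867, 0.7273, -0.5307).
r_{13} = q_1·c_3 = 0.1543; r_{23} = q_2·c_3 = 3.2039.
u_3 = c_3 − 0.1543·q_1 − 3.2039·q_2 = (3.1643, -3.4970, 0.6460, -0.2282).
‖u_3‖ = 4.7656, so q_3 = (0.6640, -0.7338, 0.1356, -0.0479).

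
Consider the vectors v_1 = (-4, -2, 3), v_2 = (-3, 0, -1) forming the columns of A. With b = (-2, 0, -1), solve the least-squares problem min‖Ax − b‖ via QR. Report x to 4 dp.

e_1 = v_1/‖v_1‖ = (-4, -2, 3)/5.3852 = (-0.7428, -0.3714, 0.5571).
r_{12} = e_1·v_2 = 1.6713.
u_2 = v_2 − 1.6713·e_1 = (-1.7586, 0.6207, -1.9310).
‖u_2‖ = 2.6846, so e_2 = (-0.6551, 0.2312, -0.7193).
Qᵀb = (0.9285, 2.0295).
Back-substitute: x_2 = 2.0295/2.6846 = 0.7560.
x_1 = (0.9285 − 1.6713·0.7560)/5.3852 = -0.0622.

x = (-0.0622, 0.7560)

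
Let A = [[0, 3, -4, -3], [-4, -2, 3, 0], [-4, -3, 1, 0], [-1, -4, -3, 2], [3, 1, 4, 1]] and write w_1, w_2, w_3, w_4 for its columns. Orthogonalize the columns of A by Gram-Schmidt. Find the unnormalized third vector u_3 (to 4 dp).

w_1 = (0, -4, -4, -1, 3); ‖w_1‖ = 6.4807, so e_1 = (0.0000, -0.6172, -0.6172, -0.1543, 0.4629).
e_1·w_2 = 0.0000·3 + (-0.6172)·(-2) + (-0.6172)·(-3) + (-0.1543)·(-4) + 0.4629·1 = 4.1662.
u_2 = w_2 − 4.1662·e_1 = (3.0000, 0.5714, -0.4286, -3.3571, -0.9286).
‖u_2‖ = 4.6522, so e_2 = (0.6449, 0.1228, -0.0921, -0.7216, -0.1996).
e_1·w_3 = 0.0000·(-4) + (-0.6172)·3 + (-0.6172)·1 + (-0.1543)·(-3) + 0.4629·4 = -0.1543; e_2·w_3 = 0.6449·(-4) + 0.1228·3 + (-0.0921)·1 + (-0.7216)·(-3) + (-0.1996)·4 = -0.9366.
u_3 = w_3 + 0.1543·e_1 + 0.9366·e_2 = (-3.3960, 3.0198, 0.8185, -3.6997, 3.8845).

u_3 = (-3.3960, 3.0198, 0.8185, -3.6997, 3.8845)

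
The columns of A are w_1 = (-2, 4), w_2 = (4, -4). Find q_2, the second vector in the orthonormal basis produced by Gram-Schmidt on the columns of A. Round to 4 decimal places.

q_2 = (0.8944, 0.4472)

q_1 = w_1/‖w_1‖ = (-2, 4)/4.4721 = (-0.4472, 0.8944).
r_{12} = q_1·w_2 = -5.3666.
u_2 = w_2 + 5.3666·q_1 = (1.6000, 0.8000).
‖u_2‖ = 1.7889, so q_2 = (0.8944, 0.4472).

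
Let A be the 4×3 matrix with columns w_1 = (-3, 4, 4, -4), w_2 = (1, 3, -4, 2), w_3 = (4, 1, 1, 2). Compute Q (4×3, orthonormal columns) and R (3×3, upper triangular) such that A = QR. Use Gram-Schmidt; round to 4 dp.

w_1 = (-3, 4, 4, -4); ‖w_1‖ = 7.5498, so q_1 = (-0.3974, 0.5298, 0.5298, -0.5298).
q_1·w_2 = (-0.3974)·1 + 0.5298·3 + 0.5298·(-4) + (-0.5298)·2 = -1.9868.
u_2 = w_2 + 1.9868·q_1 = (0.2105, 4.0526, -2.9474, 0.9474).
‖u_2‖ = 5.1042, so q_2 = (0.0412, 0.7940, -0.5774, 0.1856).
q_1·w_3 = (-0.3974)·4 + 0.5298·1 + 0.5298·1 + (-0.5298)·2 = -1.5894; q_2·w_3 = 0.0412·4 + 0.7940·1 + (-0.5774)·1 + 0.1856·2 = 0.7527.
u_3 = w_3 + 1.5894·q_1 − 0.7527·q_2 = (3.3374, 1.2444, 2.2768, 1.0182).
‖u_3‖ = 4.3482, so q_3 = (0.7675, 0.2862, 0.5236, 0.2342).

Q = [[-0.3974, 0.0412, 0.7675], [0.5298, 0.7940, 0.2862], [0.5298, -0.5774, 0.5236], [-0.5298, 0.1856, 0.2342]], R = [[7.5498, -1.9868, -1.5894], [0.0000, 5.1042, 0.7527], [0.0000, 0.0000, 4.3482]]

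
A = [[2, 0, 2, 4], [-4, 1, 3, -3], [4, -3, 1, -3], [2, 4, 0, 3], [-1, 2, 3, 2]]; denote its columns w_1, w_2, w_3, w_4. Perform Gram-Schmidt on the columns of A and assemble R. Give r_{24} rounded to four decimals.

r_{24} = 4.7481

w_1 = (2, -4, 4, 2, -1); ‖w_1‖ = 6.4031, so e_1 = (0.3123, -0.6247, 0.6247, 0.3123, -0.1562).
e_1·w_2 = 0.3123·0 + (-0.6247)·1 + 0.6247·(-3) + 0.3123·4 + (-0.1562)·2 = -1.5617.
u_2 = w_2 + 1.5617·e_1 = (0.4878, 0.0244, -2.0244, 4.4878, 1.7561).
‖u_2‖ = 5.2499, so e_2 = (0.0929, 0.0046, -0.3856, 0.8548, 0.3345).
r_{24} = e_2·w_4 = 4.7481.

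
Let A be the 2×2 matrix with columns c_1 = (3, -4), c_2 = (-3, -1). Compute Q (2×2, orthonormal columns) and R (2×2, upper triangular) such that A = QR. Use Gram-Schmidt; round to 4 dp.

Q = [[0.6000, -0.8000], [-0.8000, -0.6000]], R = [[5.0000, -1.0000], [0.0000, 3.0000]]

c_1 = (3, -4); ‖c_1‖ = 5.0000, so q_1 = (0.6000, -0.8000).
q_1·c_2 = 0.6000·(-3) + (-0.8000)·(-1) = -1.0000.
u_2 = c_2 + 1.0000·q_1 = (-2.4000, -1.8000).
‖u_2‖ = 3.0000, so q_2 = (-0.8000, -0.6000).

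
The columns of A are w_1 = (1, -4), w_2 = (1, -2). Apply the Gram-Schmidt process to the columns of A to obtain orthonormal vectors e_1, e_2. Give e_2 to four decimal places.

e_2 = (0.9701, 0.2425)

e_1 = w_1/‖w_1‖ = (1, -4)/4.1231 = (0.2425, -0.9701).
r_{12} = e_1·w_2 = 2.1828.
u_2 = w_2 − 2.1828·e_1 = (0.4706, 0.1176).
‖u_2‖ = 0.4851, so e_2 = (0.9701, 0.2425).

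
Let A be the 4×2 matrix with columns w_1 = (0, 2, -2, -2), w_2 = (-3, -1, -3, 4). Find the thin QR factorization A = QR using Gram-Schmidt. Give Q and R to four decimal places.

q_1 = w_1/‖w_1‖ = (0, 2, -2, -2)/3.4641 = (0.0000, 0.5774, -0.5774, -0.5774).
r_{12} = q_1·w_2 = -1.1547.
u_2 = w_2 + 1.1547·q_1 = (-3.0000, -0.3333, -3.6667, 3.3333).
‖u_2‖ = 5.8023, so q_2 = (-0.5170, -0.0574, -0.6319, 0.5745).

Q = [[0.0000, -0.5170], [0.5774, -0.0574], [-0.5774, -0.6319], [-0.5774, 0.5745]], R = [[3.4641, -1.1547], [0.0000, 5.8023]]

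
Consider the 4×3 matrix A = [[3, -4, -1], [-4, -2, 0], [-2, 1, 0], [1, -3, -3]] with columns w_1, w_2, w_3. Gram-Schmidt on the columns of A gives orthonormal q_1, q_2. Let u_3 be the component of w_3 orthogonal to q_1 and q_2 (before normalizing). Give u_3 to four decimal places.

u_3 = (0.8718, 0.5128, -0.5641, -1.6923)

w_1 = (3, -4, -2, 1); ‖w_1‖ = 5.4772, so q_1 = (0.5477, -0.7303, -0.3651, 0.1826).
q_1·w_2 = 0.5477·(-4) + (-0.7303)·(-2) + (-0.3651)·1 + 0.1826·(-3) = -1.6432.
u_2 = w_2 + 1.6432·q_1 = (-3.1000, -3.2000, 0.4000, -2.7000).
‖u_2‖ = 5.2249, so q_2 = (-0.5933, -0.6124, 0.0766, -0.5168).
q_1·w_3 = 0.5477·(-1) + (-0.7303)·0 + (-0.3651)·0 + 0.1826·(-3) = -1.0954; q_2·w_3 = (-0.5933)·(-1) + (-0.6124)·0 + 0.0766·0 + (-0.5168)·(-3) = 2.1436.
u_3 = w_3 + 1.0954·q_1 − 2.1436·q_2 = (0.8718, 0.5128, -0.5641, -1.6923).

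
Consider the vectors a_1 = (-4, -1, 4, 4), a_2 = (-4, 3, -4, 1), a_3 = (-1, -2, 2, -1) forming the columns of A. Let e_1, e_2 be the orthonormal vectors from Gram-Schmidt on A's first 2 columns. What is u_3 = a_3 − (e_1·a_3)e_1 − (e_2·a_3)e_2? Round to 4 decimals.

a_1 = (-4, -1, 4, 4); ‖a_1‖ = 7.0000, so e_1 = (-0.5714, -0.1429, 0.5714, 0.5714).
e_1·a_2 = (-0.5714)·(-4) + (-0.1429)·3 + 0.5714·(-4) + 0.5714·1 = 0.1429.
u_2 = a_2 − 0.1429·e_1 = (-3.9184, 3.0204, -4.0816, 0.9184).
‖u_2‖ = 6.4792, so e_2 = (-0.6048, 0.4662, -0.6300, 0.1417).
e_1·a_3 = (-0.5714)·(-1) + (-0.1429)·(-2) + 0.5714·2 + 0.5714·(-1) = 1.4286; e_2·a_3 = (-0.6048)·(-1) + 0.4662·(-2) + (-0.6300)·2 + 0.1417·(-1) = -1.7292.
u_3 = a_3 − 1.4286·e_1 + 1.7292·e_2 = (-1.2295, -0.9898, 0.0943, -1.5712).

u_3 = (-1.2295, -0.9898, 0.0943, -1.5712)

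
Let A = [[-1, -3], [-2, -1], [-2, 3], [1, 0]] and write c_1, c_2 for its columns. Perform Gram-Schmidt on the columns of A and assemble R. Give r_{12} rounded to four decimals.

r_{12} = -0.3162

c_1 = (-1, -2, -2, 1); ‖c_1‖ = 3.1623, so q_1 = (-0.3162, -0.6325, -0.6325, 0.3162).
r_{12} = q_1·c_2 = -0.3162.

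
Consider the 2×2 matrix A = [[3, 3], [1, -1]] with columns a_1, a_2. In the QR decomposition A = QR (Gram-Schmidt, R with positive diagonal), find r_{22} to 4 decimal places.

r_{22} = 1.8974

a_1 = (3, 1); ‖a_1‖ = 3.1623, so q_1 = (0.9487, 0.3162).
q_1·a_2 = 0.9487·3 + 0.3162·(-1) = 2.5298.
u_2 = a_2 − 2.5298·q_1 = (0.6000, -1.8000).
r_{22} = ‖u_2‖ = 1.8974.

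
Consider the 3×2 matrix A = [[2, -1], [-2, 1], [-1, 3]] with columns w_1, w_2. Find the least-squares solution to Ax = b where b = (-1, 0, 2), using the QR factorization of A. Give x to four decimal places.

w_1 = (2, -2, -1); ‖w_1‖ = 3.0000, so e_1 = (0.6667, -0.6667, -0.3333).
e_1·w_2 = 0.6667·(-1) + (-0.6667)·1 + (-0.3333)·3 = -2.3333.
u_2 = w_2 + 2.3333·e_1 = (0.5556, -0.5556, 2.2222).
‖u_2‖ = 2.3570, so e_2 = (0.2357, -0.2357, 0.9428).
Qᵀb = (-1.3333, 1.6499).
Back-substitute: x_2 = 1.6499/2.3570 = 0.7000.
x_1 = (-1.3333 + 2.3333·0.7000)/3.0000 = 0.1000.

x = (0.1000, 0.7000)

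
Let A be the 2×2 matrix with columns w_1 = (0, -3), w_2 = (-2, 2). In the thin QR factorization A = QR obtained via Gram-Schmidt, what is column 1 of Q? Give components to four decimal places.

e_1 = (0.0000, -1.0000)

w_1 = (0, -3); ‖w_1‖ = 3.0000, so e_1 = (0.0000, -1.0000).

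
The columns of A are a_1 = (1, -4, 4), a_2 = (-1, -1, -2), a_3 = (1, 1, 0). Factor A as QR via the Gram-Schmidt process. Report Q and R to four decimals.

Q = [[0.1741, -0.3706, 0.9123], [-0.6963, -0.7014, -0.1521], [0.6963, -0.6088, -0.3801]], R = [[5.7446, -0.8704, -0.5222], [0.0000, 2.2896, -1.0720], [0.0000, 0.0000, 0.7603]]

a_1 = (1, -4, 4); ‖a_1‖ = 5.7446, so q_1 = (0.1741, -0.6963, 0.6963).
q_1·a_2 = 0.1741·(-1) + (-0.6963)·(-1) + 0.6963·(-2) = -0.8704.
u_2 = a_2 + 0.8704·q_1 = (-0.8485, -1.6061, -1.3939).
‖u_2‖ = 2.2896, so q_2 = (-0.3706, -0.7014, -0.6088).
q_1·a_3 = 0.1741·1 + (-0.6963)·1 + 0.6963·0 = -0.5222; q_2·a_3 = (-0.3706)·1 + (-0.7014)·1 + (-0.6088)·0 = -1.0720.
u_3 = a_3 + 0.5222·q_1 + 1.0720·q_2 = (0.6936, -0.1156, -0.2890).
‖u_3‖ = 0.7603, so q_3 = (0.9123, -0.1521, -0.3801).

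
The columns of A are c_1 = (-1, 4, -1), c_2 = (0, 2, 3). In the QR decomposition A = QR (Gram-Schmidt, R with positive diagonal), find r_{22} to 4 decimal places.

e_1 = c_1/‖c_1‖ = (-1, 4, -1)/4.2426 = (-0.2357, 0.9428, -0.2357).
r_{12} = e_1·c_2 = 1.1785.
u_2 = c_2 − 1.1785·e_1 = (0.2778, 0.8889, 3.2778).
r_{22} = ‖u_2‖ = 3.4075.

r_{22} = 3.4075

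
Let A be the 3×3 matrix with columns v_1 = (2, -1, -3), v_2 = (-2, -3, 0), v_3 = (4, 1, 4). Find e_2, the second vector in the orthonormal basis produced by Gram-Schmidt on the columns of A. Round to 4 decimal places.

e_1 = v_1/‖v_1‖ = (2, -1, -3)/3.7417 = (0.5345, -0.2673, -0.8018).
r_{12} = e_1·v_2 = -0.2673.
u_2 = v_2 + 0.2673·e_1 = (-1.8571, -3.0714, -0.2143).
‖u_2‖ = 3.5956, so e_2 = (-0.5165, -0.8542, -0.0596).

e_2 = (-0.5165, -0.8542, -0.0596)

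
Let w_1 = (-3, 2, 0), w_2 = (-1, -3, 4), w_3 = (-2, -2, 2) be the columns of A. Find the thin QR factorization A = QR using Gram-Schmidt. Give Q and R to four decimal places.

Q = [[-0.8321, -0.3364, -0.4411], [0.5547, -0.5046, -0.6616], [0.0000, 0.7951, -0.6064]], R = [[3.6056, -0.8321, 0.5547], [0.0000, 5.0307, 3.2722], [0.0000, 0.0000, 0.9924]]

e_1 = w_1/‖w_1‖ = (-3, 2, 0)/3.6056 = (-0.8321, 0.5547, 0.0000).
r_{12} = e_1·w_2 = -0.8321.
u_2 = w_2 + 0.8321·e_1 = (-1.6923, -2.5385, 4.0000).
‖u_2‖ = 5.0307, so e_2 = (-0.3364, -0.5046, 0.7951).
r_{13} = e_1·w_3 = 0.5547; r_{23} = e_2·w_3 = 3.2722.
u_3 = w_3 − 0.5547·e_1 − 3.2722·e_2 = (-0.4377, -0.6565, -0.6018).
‖u_3‖ = 0.9924, so e_3 = (-0.4411, -0.6616, -0.6064).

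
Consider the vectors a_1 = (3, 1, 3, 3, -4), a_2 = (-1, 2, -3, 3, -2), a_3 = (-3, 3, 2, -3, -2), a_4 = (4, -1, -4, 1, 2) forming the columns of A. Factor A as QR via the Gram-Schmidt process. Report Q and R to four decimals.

Q = [[0.4523, -0.2904, -0.5145, 0.6672], [0.1508, 0.3618, 0.5342, 0.4331], [0.4523, -0.6834, 0.3085, -0.3826], [0.4523, 0.4958, -0.4663, -0.4690], [-0.6030, -0.2680, -0.3706, -0.0301]], R = [[6.6332, 1.0553, -0.1508, -0.9045], [0.0000, 5.0879, -0.3618, 1.1703], [0.0000, 0.0000, 5.9031, -5.0335], [0.0000, 0.0000, 0.0000, 3.2367]]

a_1 = (3, 1, 3, 3, -4); ‖a_1‖ = 6.6332, so e_1 = (0.4523, 0.1508, 0.4523, 0.4523, -0.6030).
e_1·a_2 = 0.4523·(-1) + 0.1508·2 + 0.4523·(-3) + 0.4523·3 + (-0.6030)·(-2) = 1.0553.
u_2 = a_2 − 1.0553·e_1 = (-1.4773, 1.8409, -3.4773, 2.5227, -1.3636).
‖u_2‖ = 5.0879, so e_2 = (-0.2904, 0.3618, -0.6834, 0.4958, -0.2680).
e_1·a_3 = 0.4523·(-3) + 0.1508·3 + 0.4523·2 + 0.4523·(-3) + (-0.6030)·(-2) = -0.1508; e_2·a_3 = (-0.2904)·(-3) + 0.3618·3 + (-0.6834)·2 + 0.4958·(-3) + (-0.2680)·(-2) = -0.3618.
u_3 = a_3 + 0.1508·e_1 + 0.3618·e_2 = (-3.0369, 3.1536, 1.8209, -2.7524, -2.1879).
‖u_3‖ = 5.9031, so e_3 = (-0.5145, 0.5342, 0.3085, -0.4663, -0.3706).
e_1·a_4 = 0.4523·4 + 0.1508·(-1) + 0.4523·(-4) + 0.4523·1 + (-0.6030)·2 = -0.9045; e_2·a_4 = (-0.2904)·4 + 0.3618·(-1) + (-0.6834)·(-4) + 0.4958·1 + (-0.2680)·2 = 1.1703; e_3·a_4 = (-0.5145)·4 + 0.5342·(-1) + 0.3085·(-4) + (-0.4663)·1 + (-0.3706)·2 = -5.0335.
u_4 = a_4 + 0.9045·e_1 − 1.1703·e_2 + 5.0335·e_3 = (2.1594, 1.4020, -1.2384, -1.5181, -0.0974).
‖u_4‖ = 3.2367, so e_4 = (0.6672, 0.4331, -0.3826, -0.4690, -0.0301).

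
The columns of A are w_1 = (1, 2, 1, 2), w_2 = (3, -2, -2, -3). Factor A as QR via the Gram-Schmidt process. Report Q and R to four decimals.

e_1 = w_1/‖w_1‖ = (1, 2, 1, 2)/3.1623 = (0.3162, 0.6325, 0.3162, 0.6325).
r_{12} = e_1·w_2 = -2.8460.
u_2 = w_2 + 2.8460·e_1 = (3.9000, -0.2000, -1.1000, -1.2000).
‖u_2‖ = 4.2308, so e_2 = (0.9218, -0.0473, -0.2600, -0.2836).

Q = [[0.3162, 0.9218], [0.6325, -0.0473], [0.3162, -0.2600], [0.6325, -0.2836]], R = [[3.1623, -2.8460], [0.0000, 4.2308]]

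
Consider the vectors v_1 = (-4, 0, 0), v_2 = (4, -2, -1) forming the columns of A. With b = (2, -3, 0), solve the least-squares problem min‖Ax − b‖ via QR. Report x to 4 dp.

x = (0.7000, 1.2000)

v_1 = (-4, 0, 0); ‖v_1‖ = 4.0000, so q_1 = (-1.0000, 0.0000, 0.0000).
q_1·v_2 = (-1.0000)·4 + 0.0000·(-2) + 0.0000·(-1) = -4.0000.
u_2 = v_2 + 4.0000·q_1 = (0.0000, -2.0000, -1.0000).
‖u_2‖ = 2.2361, so q_2 = (0.0000, -0.8944, -0.4472).
Qᵀb = (-2.0000, 2.6833).
Back-substitute: x_2 = 2.6833/2.2361 = 1.2000.
x_1 = (-2.0000 + 4.0000·1.2000)/4.0000 = 0.7000.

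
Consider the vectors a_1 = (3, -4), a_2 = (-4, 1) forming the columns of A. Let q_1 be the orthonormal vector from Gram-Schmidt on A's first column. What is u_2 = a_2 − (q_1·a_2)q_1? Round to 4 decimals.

u_2 = (-2.0800, -1.5600)

a_1 = (3, -4); ‖a_1‖ = 5.0000, so q_1 = (0.6000, -0.8000).
q_1·a_2 = 0.6000·(-4) + (-0.8000)·1 = -3.2000.
u_2 = a_2 + 3.2000·q_1 = (-2.0800, -1.5600).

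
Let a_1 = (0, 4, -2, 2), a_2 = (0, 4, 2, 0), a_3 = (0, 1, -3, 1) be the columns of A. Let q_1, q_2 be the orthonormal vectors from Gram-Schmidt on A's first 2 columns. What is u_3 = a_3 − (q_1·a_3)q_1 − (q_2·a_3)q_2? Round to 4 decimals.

u_3 = (0.0000, 0.1429, -0.2857, -0.5714)

a_1 = (0, 4, -2, 2); ‖a_1‖ = 4.8990, so q_1 = (0.0000, 0.8165, -0.4082, 0.4082).
q_1·a_2 = 0.0000·0 + 0.8165·4 + (-0.4082)·2 + 0.4082·0 = 2.4495.
u_2 = a_2 − 2.4495·q_1 = (0.0000, 2.0000, 3.0000, -1.0000).
‖u_2‖ = 3.7417, so q_2 = (0.0000, 0.5345, 0.8018, -0.2673).
q_1·a_3 = 0.0000·0 + 0.8165·1 + (-0.4082)·(-3) + 0.4082·1 = 2.4495; q_2·a_3 = 0.0000·0 + 0.5345·1 + 0.8018·(-3) + (-0.2673)·1 = -2.1381.
u_3 = a_3 − 2.4495·q_1 + 2.1381·q_2 = (0.0000, 0.1429, -0.2857, -0.5714).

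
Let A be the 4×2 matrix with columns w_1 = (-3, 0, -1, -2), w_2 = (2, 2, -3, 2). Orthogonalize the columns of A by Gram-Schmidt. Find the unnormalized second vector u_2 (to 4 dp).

q_1 = w_1/‖w_1‖ = (-3, 0, -1, -2)/3.7417 = (-0.8018, 0.0000, -0.2673, -0.5345).
r_{12} = q_1·w_2 = -1.8708.
u_2 = w_2 + 1.8708·q_1 = (0.5000, 2.0000, -3.5000, 1.0000).

u_2 = (0.5000, 2.0000, -3.5000, 1.0000)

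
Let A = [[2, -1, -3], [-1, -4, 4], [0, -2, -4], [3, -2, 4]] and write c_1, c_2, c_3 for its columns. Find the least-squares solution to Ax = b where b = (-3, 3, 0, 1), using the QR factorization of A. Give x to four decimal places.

x = (-0.5785, -0.3335, 0.3828)

q_1 = c_1/‖c_1‖ = (2, -1, 0, 3)/3.7417 = (0.5345, -0.2673, 0.0000, 0.8018).
r_{12} = q_1·c_2 = -1.0690.
u_2 = c_2 + 1.0690·q_1 = (-0.4286, -4.2857, -2.0000, -1.1429).
‖u_2‖ = 4.8844, so q_2 = (-0.0877, -0.8774, -0.4095, -0.2340).
r_{13} = q_1·c_3 = 0.5345; r_{23} = q_2·c_3 = -2.5446.
u_3 = c_3 − 0.5345·q_1 + 2.5446·q_2 = (-3.5090, 1.9102, -5.0419, 2.9760).
‖u_3‖ = 7.0880, so q_3 = (-0.4951, 0.2695, -0.7113, 0.4199).
Qᵀb = (-1.6036, -2.6031, 2.7135).
Back-substitute: x_3 = 2.7135/7.0880 = 0.3828.
x_2 = (-2.6031 + 2.5446·0.3828)/4.8844 = -0.3335.
x_1 = (-1.6036 + 1.0690·(-0.3335) − 0.5345·0.3828)/3.7417 = -0.5785.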